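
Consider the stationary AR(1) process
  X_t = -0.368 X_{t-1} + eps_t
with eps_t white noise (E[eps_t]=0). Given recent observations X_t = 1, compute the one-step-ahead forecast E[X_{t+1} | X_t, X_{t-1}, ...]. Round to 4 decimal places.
E[X_{t+1} \mid \mathcal F_t] = -0.3680

For an AR(p) model X_t = c + sum_i phi_i X_{t-i} + eps_t, the
one-step-ahead conditional mean is
  E[X_{t+1} | X_t, ...] = c + sum_i phi_i X_{t+1-i}.
Substitute known values:
  E[X_{t+1} | ...] = (-0.368) * (1)
                   = -0.3680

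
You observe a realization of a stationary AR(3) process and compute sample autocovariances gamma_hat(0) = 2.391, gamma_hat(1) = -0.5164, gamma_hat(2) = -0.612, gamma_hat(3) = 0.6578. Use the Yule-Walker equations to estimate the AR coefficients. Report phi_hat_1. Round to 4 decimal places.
\hat\phi_{1} = -0.2350

The Yule-Walker equations for an AR(p) process read, in matrix form,
  Gamma_p phi = r_p,   with   (Gamma_p)_{ij} = gamma(|i - j|),
                       (r_p)_i = gamma(i),   i,j = 1..p.
Substitute the sample gammas (Toeplitz matrix and right-hand side of size 3):
  Gamma_p = [[2.391, -0.5164, -0.612], [-0.5164, 2.391, -0.5164], [-0.612, -0.5164, 2.391]]
  r_p     = [-0.5164, -0.612, 0.6578]
Written out (R1..R3):
  (R1) 2.391 phi_1 - 0.5164 phi_2 - 0.612 phi_3 = -0.5164
  (R2) -0.5164 phi_1 + 2.391 phi_2 - 0.5164 phi_3 = -0.612
  (R3) -0.612 phi_1 - 0.5164 phi_2 + 2.391 phi_3 = 0.6578
Gaussian elimination:
  R2 <- R2 - (-0.5164/2.391) R1 = R2 - (-0.215977) R1:  2.27947 phi_2 - 0.648578 phi_3 = -0.72353
  R3 <- R3 - (-0.612/2.391) R1 = R3 - (-0.25596) R1:  -0.648578 phi_2 + 2.234353 phi_3 = 0.525622
  R3 <- R3 - (-0.648578/2.27947) R2 = R3 - (-0.28453) R2:  2.049813 phi_3 = 0.319756
Back-substitution:
  phi_hat_3 = 0.319756 / 2.049813 = 0.155993
  phi_hat_2 = (-0.72353 - (-0.648578)(0.155993)) / 2.27947 = -0.273027
  phi_hat_1 = (-0.5164 - (-0.5164)(-0.273027) - (-0.612)(0.155993)) / 2.391 = -0.235016
So phi_hat = [-0.2350, -0.2730, 0.1560].
Therefore phi_hat_1 = -0.2350.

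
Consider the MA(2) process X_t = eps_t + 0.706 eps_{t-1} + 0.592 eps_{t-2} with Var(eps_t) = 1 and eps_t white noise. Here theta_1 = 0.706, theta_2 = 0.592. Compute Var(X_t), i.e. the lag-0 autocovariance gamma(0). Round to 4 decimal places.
\gamma(0) = 1.8489

For an MA(q) process X_t = eps_t + sum_i theta_i eps_{t-i} with
Var(eps_t) = sigma^2, the variance is
  gamma(0) = sigma^2 * (1 + sum_i theta_i^2).
  sum_i theta_i^2 = (0.706)^2 + (0.592)^2 = 0.498436 + 0.350464 = 0.8489.
  gamma(0) = 1 * (1 + 0.8489) = 1 * 1.8489 = 1.8489.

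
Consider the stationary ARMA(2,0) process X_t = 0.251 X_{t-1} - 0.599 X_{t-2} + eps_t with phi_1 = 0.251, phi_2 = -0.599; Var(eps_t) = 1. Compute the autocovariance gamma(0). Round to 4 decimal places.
\gamma(0) = 1.5990

Multiply the model equation by X_{t-k} and take expectations. With theta_0 = psi_0 = 1 and psi_j the MA(infinity) weights, this gives
  gamma(k) - sum_i phi_i gamma(k-i) = c_k,
  c_k = sigma^2 * sum_{j=k..q} theta_j psi_{j-k}   (c_k = 0 for k > q),
using gamma(-m) = gamma(m).
Pure AR (q = 0): c_0 = sigma^2 = 1, c_k = 0 for k >= 1.
Equations for k = 0, 1, 2 (AR order 2, c_2 = 0):
  (E0) gamma(0) = phi_1 gamma(1) + phi_2 gamma(2) + c_0
  (E1) gamma(1) = phi_1 gamma(0) + phi_2 gamma(1) + c_1
  (E2) gamma(2) = phi_1 gamma(1) + phi_2 gamma(0)
From (E1): gamma(1) = A gamma(0) + B with
  A = phi_1 / (1 - phi_2) = 0.251 / 1.599 = 0.156973,   B = c_1 / (1 - phi_2) = 0 / 1.599 = 0.
Insert (E2) into (E0): gamma(0) (1 - phi_2^2) = phi_1 (1 + phi_2) gamma(1) + c_0.
  phi_1 (1 + phi_2) = (0.251)(0.401) = 0.100651,   1 - phi_2^2 = 0.641199.
Replace gamma(1) by A gamma(0) + B and collect gamma(0):
  gamma(0) [0.641199 - (0.100651)(0.156973)] = c_0 = 1
  gamma(0) * 0.625399 = 1
  gamma(0) = 1 / 0.625399 = 1.598978.
Therefore gamma(0) = 1.5990 (to 4 decimal places).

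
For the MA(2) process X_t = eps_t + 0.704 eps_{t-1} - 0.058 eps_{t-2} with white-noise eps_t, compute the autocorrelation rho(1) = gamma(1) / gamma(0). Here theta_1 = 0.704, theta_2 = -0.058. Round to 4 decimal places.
\rho(1) = 0.4424

For an MA(q) process with theta_0 = 1, the autocovariance is
  gamma(k) = sigma^2 * sum_{i=0..q-k} theta_i * theta_{i+k},
and rho(k) = gamma(k) / gamma(0). Sigma^2 cancels.
  numerator   = (1)*(0.704) + (0.704)*(-0.058) = 0.663168.
  denominator = (1)^2 + (0.704)^2 + (-0.058)^2 = 1.49898.
  rho(1) = 0.663168 / 1.49898 = 0.4424.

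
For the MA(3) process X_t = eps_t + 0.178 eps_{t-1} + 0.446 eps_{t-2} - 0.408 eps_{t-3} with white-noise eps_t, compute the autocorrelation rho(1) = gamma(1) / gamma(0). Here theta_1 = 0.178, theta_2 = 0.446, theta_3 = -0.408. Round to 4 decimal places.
\rho(1) = 0.0540

For an MA(q) process with theta_0 = 1, the autocovariance is
  gamma(k) = sigma^2 * sum_{i=0..q-k} theta_i * theta_{i+k},
and rho(k) = gamma(k) / gamma(0). Sigma^2 cancels.
  numerator   = (1)*(0.178) + (0.178)*(0.446) + (0.446)*(-0.408) = 0.07542.
  denominator = (1)^2 + (0.178)^2 + (0.446)^2 + (-0.408)^2 = 1.397064.
  rho(1) = 0.07542 / 1.397064 = 0.0540.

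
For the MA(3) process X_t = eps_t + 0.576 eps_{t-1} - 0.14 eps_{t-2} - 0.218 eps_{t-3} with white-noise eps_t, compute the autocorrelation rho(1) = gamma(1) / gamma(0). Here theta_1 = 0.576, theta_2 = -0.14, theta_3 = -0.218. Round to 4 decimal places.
\rho(1) = 0.3759

For an MA(q) process with theta_0 = 1, the autocovariance is
  gamma(k) = sigma^2 * sum_{i=0..q-k} theta_i * theta_{i+k},
and rho(k) = gamma(k) / gamma(0). Sigma^2 cancels.
  numerator   = (1)*(0.576) + (0.576)*(-0.14) + (-0.14)*(-0.218) = 0.52588.
  denominator = (1)^2 + (0.576)^2 + (-0.14)^2 + (-0.218)^2 = 1.3989.
  rho(1) = 0.52588 / 1.3989 = 0.3759.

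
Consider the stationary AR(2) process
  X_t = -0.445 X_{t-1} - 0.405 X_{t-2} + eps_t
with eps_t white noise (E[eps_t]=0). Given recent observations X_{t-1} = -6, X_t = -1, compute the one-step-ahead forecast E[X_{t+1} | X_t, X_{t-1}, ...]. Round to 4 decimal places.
E[X_{t+1} \mid \mathcal F_t] = 2.8750

For an AR(p) model X_t = c + sum_i phi_i X_{t-i} + eps_t, the
one-step-ahead conditional mean is
  E[X_{t+1} | X_t, ...] = c + sum_i phi_i X_{t+1-i}.
Substitute known values:
  E[X_{t+1} | ...] = (-0.445) * (-1) + (-0.405) * (-6)
                   = 2.8750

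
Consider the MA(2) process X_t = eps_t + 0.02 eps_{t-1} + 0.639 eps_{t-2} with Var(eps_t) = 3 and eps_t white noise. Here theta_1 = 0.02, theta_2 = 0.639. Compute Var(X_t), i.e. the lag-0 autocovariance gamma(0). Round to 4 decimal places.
\gamma(0) = 4.2262

For an MA(q) process X_t = eps_t + sum_i theta_i eps_{t-i} with
Var(eps_t) = sigma^2, the variance is
  gamma(0) = sigma^2 * (1 + sum_i theta_i^2).
  sum_i theta_i^2 = (0.02)^2 + (0.639)^2 = 0.0004 + 0.408321 = 0.408721.
  gamma(0) = 3 * (1 + 0.408721) = 3 * 1.408721 = 4.226163, which rounds to 4.2262.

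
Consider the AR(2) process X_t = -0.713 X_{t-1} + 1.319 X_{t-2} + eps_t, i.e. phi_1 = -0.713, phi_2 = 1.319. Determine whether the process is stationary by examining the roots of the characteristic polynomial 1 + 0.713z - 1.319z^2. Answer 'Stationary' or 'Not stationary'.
\text{Not stationary}

The AR(p) characteristic polynomial is P(z) = 1 + 0.713z - 1.319z^2.
Stationarity requires all roots to lie outside the unit circle, i.e. |z| > 1 for every root.
Set 1 + (0.713) z + (-1.319) z^2 = 0, i.e. a z^2 + b z + c = 0 with a = -1.319, b = 0.713, c = 1.
Discriminant D = b^2 - 4ac = (0.713)^2 - 4*(-1.319)*1 = 0.508369 - (-5.276) = 5.784369.
D >= 0, so the roots are real: z = (-b +/- sqrt(D)) / (2a) = (-0.713 +/- 2.405072) / (-2.638).
  z_1 = (-0.713 + 2.405072) / (-2.638) = -0.6414,   |z_1| = 0.6414.
  z_2 = (-0.713 - 2.405072) / (-2.638) = 1.182,   |z_2| = 1.182.
Moduli of all roots: 0.6414, 1.1820.
All moduli strictly greater than 1? No.
Verdict: Not stationary.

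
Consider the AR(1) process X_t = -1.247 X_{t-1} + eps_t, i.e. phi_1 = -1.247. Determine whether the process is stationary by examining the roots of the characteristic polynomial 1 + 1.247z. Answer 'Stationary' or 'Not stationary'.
\text{Not stationary}

The AR(p) characteristic polynomial is P(z) = 1 + 1.247z.
Stationarity requires all roots to lie outside the unit circle, i.e. |z| > 1 for every root.
This is linear in z: 1 + (1.247) z = 0  =>  z = -1/(1.247) = -0.801925,  |z| = 0.801925.
Moduli of all roots: 0.8019.
All moduli strictly greater than 1? No.
Verdict: Not stationary.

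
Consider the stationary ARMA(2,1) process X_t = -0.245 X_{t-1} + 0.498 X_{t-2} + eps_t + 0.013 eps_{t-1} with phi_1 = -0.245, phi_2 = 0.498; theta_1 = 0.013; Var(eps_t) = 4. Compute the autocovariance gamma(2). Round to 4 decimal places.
\gamma(2) = 4.2327

Multiply the model equation by X_{t-k} and take expectations. With theta_0 = psi_0 = 1 and psi_j the MA(infinity) weights, this gives
  gamma(k) - sum_i phi_i gamma(k-i) = c_k,
  c_k = sigma^2 * sum_{j=k..q} theta_j psi_{j-k}   (c_k = 0 for k > q),
using gamma(-m) = gamma(m).
psi-weights needed (psi_j = theta_j + sum_i phi_i psi_{j-i}):
  psi_1 = theta_1 + phi_1 = 0.013 + (-0.245) = -0.232
Right-hand sides:
  c_0 = sigma^2 (1 + theta_1 psi_1) = 4 * (1 + (0.013)(-0.232)) = 4 * 0.996984 = 3.987936
  c_1 = sigma^2 theta_1 = 4 * (0.013) = 0.052
  c_2 = 0
Equations for k = 0, 1, 2 (AR order 2, c_2 = 0):
  (E0) gamma(0) = phi_1 gamma(1) + phi_2 gamma(2) + c_0
  (E1) gamma(1) = phi_1 gamma(0) + phi_2 gamma(1) + c_1
  (E2) gamma(2) = phi_1 gamma(1) + phi_2 gamma(0)
From (E1): gamma(1) = A gamma(0) + B with
  A = phi_1 / (1 - phi_2) = -0.245 / 0.502 = -0.488048,   B = c_1 / (1 - phi_2) = 0.052 / 0.502 = 0.103586.
Insert (E2) into (E0): gamma(0) (1 - phi_2^2) = phi_1 (1 + phi_2) gamma(1) + c_0.
  phi_1 (1 + phi_2) = (-0.245)(1.498) = -0.36701,   1 - phi_2^2 = 0.751996.
Replace gamma(1) by A gamma(0) + B and collect gamma(0):
  gamma(0) [0.751996 - (-0.36701)(-0.488048)] = (-0.36701)(0.103586) + 3.987936
  gamma(0) * 0.572878 = 3.949919
  gamma(0) = 3.949919 / 0.572878 = 6.894875.
  gamma(1) = A gamma(0) + B = (-0.488048)(6.894875) + (0.103586) = -3.261443.
  gamma(2) = phi_1 gamma(1) + phi_2 gamma(0) = (-0.245)(-3.261443) + (0.498)(6.894875) = 4.232701.
Therefore gamma(2) = 4.2327 (to 4 decimal places).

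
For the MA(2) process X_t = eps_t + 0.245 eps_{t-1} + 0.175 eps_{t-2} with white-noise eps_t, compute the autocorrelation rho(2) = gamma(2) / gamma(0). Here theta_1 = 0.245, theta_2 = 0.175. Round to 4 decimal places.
\rho(2) = 0.1605

For an MA(q) process with theta_0 = 1, the autocovariance is
  gamma(k) = sigma^2 * sum_{i=0..q-k} theta_i * theta_{i+k},
and rho(k) = gamma(k) / gamma(0). Sigma^2 cancels.
  numerator   = (1)*(0.175) = 0.175.
  denominator = (1)^2 + (0.245)^2 + (0.175)^2 = 1.09065.
  rho(2) = 0.175 / 1.09065 = 0.1605.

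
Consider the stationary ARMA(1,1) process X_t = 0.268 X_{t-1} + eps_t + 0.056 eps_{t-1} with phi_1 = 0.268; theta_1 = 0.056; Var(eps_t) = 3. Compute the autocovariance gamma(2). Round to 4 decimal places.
\gamma(2) = 0.2849

Multiply the model equation by X_{t-k} and take expectations. With theta_0 = psi_0 = 1 and psi_j the MA(infinity) weights, this gives
  gamma(k) - sum_i phi_i gamma(k-i) = c_k,
  c_k = sigma^2 * sum_{j=k..q} theta_j psi_{j-k}   (c_k = 0 for k > q),
using gamma(-m) = gamma(m).
psi-weights needed (psi_j = theta_j + sum_i phi_i psi_{j-i}):
  psi_1 = theta_1 + phi_1 = 0.056 + (0.268) = 0.324
Right-hand sides:
  c_0 = sigma^2 (1 + theta_1 psi_1) = 3 * (1 + (0.056)(0.324)) = 3 * 1.018144 = 3.054432
  c_1 = sigma^2 theta_1 = 3 * (0.056) = 0.168
  c_2 = 0
Equations for k = 0 and k = 1 (AR order 1):
  gamma(0) = phi_1 gamma(1) + c_0
  gamma(1) = phi_1 gamma(0) + c_1
Substituting the second into the first: gamma(0) (1 - phi_1^2) = c_0 + phi_1 c_1, so
  gamma(0) = (c_0 + phi_1 c_1) / (1 - phi_1^2) = (3.054432 + (0.268)(0.168)) / (1 - (0.268)^2) = 3.099456 / 0.928176 = 3.339298.
  gamma(1) = phi_1 gamma(0) + c_1 = (0.268)(3.339298) + (0.168) = 1.062932.
For k = 2 (> q): gamma(2) = phi_1 gamma(1) = (0.268)(1.062932) = 0.284866.
Therefore gamma(2) = 0.2849 (to 4 decimal places).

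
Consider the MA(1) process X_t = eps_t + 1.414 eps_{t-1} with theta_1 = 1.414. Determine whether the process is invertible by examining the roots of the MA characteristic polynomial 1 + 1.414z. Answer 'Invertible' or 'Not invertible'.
\text{Not invertible}

The MA(q) characteristic polynomial is P(z) = 1 + 1.414z.
Invertibility requires all roots to lie outside the unit circle, i.e. |z| > 1 for every root.
This is linear in z: 1 + (1.414) z = 0  =>  z = -1/(1.414) = -0.707214,  |z| = 0.707214.
Moduli of all roots: 0.7072.
All moduli strictly greater than 1? No.
Verdict: Not invertible.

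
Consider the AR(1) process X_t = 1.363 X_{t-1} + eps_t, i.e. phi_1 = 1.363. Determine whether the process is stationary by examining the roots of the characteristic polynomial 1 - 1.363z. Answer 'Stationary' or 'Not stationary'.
\text{Not stationary}

The AR(p) characteristic polynomial is P(z) = 1 - 1.363z.
Stationarity requires all roots to lie outside the unit circle, i.e. |z| > 1 for every root.
This is linear in z: 1 + (-1.363) z = 0  =>  z = -1/(-1.363) = 0.733676,  |z| = 0.733676.
Moduli of all roots: 0.7337.
All moduli strictly greater than 1? No.
Verdict: Not stationary.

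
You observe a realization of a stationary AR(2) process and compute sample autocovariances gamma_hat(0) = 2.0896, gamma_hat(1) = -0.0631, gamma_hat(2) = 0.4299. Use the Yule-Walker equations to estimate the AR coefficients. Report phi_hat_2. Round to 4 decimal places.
\hat\phi_{2} = 0.2050

The Yule-Walker equations for an AR(p) process read, in matrix form,
  Gamma_p phi = r_p,   with   (Gamma_p)_{ij} = gamma(|i - j|),
                       (r_p)_i = gamma(i),   i,j = 1..p.
Substitute the sample gammas (Toeplitz matrix and right-hand side of size 2):
  Gamma_p = [[2.0896, -0.0631], [-0.0631, 2.0896]]
  r_p     = [-0.0631, 0.4299]
Written out:
  2.0896 phi_1 - 0.0631 phi_2 = -0.0631
  -0.0631 phi_1 + 2.0896 phi_2 = 0.4299
Solve by Cramer's rule:
  det = gamma(0)^2 - gamma(1)^2 = (2.0896)^2 - (-0.0631)^2 = 4.36642816 - 0.00398161 = 4.36244655
  phi_hat_1 = [gamma(1) gamma(0) - gamma(1) gamma(2)] / det = [(-0.0631)(2.0896) - (-0.0631)(0.4299)] / 4.36244655 = -0.10472707 / 4.36244655 = -0.024
  phi_hat_2 = [gamma(0) gamma(2) - gamma(1)^2] / det = [(2.0896)(0.4299) - (-0.0631)^2] / 4.36244655 = 0.89433743 / 4.36244655 = 0.205
So phi_hat = [-0.0240, 0.2050].
Therefore phi_hat_2 = 0.2050.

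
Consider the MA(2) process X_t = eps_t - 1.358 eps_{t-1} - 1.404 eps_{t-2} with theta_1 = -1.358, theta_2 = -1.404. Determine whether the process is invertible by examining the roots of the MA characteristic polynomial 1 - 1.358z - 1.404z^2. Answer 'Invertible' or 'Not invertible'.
\text{Not invertible}

The MA(q) characteristic polynomial is P(z) = 1 - 1.358z - 1.404z^2.
Invertibility requires all roots to lie outside the unit circle, i.e. |z| > 1 for every root.
Set 1 + (-1.358) z + (-1.404) z^2 = 0, i.e. a z^2 + b z + c = 0 with a = -1.404, b = -1.358, c = 1.
Discriminant D = b^2 - 4ac = (-1.358)^2 - 4*(-1.404)*1 = 1.844164 - (-5.616) = 7.460164.
D >= 0, so the roots are real: z = (-b +/- sqrt(D)) / (2a) = (1.358 +/- 2.73133) / (-2.808).
  z_1 = (1.358 + 2.73133) / (-2.808) = -1.4563,   |z_1| = 1.4563.
  z_2 = (1.358 - 2.73133) / (-2.808) = 0.4891,   |z_2| = 0.4891.
Moduli of all roots: 1.4563, 0.4891.
All moduli strictly greater than 1? No.
Verdict: Not invertible.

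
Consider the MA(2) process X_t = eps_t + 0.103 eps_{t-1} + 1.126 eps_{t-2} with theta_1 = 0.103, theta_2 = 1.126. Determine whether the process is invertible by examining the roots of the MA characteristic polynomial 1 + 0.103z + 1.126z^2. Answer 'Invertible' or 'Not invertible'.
\text{Not invertible}

The MA(q) characteristic polynomial is P(z) = 1 + 0.103z + 1.126z^2.
Invertibility requires all roots to lie outside the unit circle, i.e. |z| > 1 for every root.
Set 1 + (0.103) z + (1.126) z^2 = 0, i.e. a z^2 + b z + c = 0 with a = 1.126, b = 0.103, c = 1.
Discriminant D = b^2 - 4ac = (0.103)^2 - 4*(1.126)*1 = 0.010609 - (4.504) = -4.493391.
D < 0, so the roots are the complex-conjugate pair z = (-b +/- i sqrt(-D)) / (2a) = -0.0457 +/- 0.9413i.
For a conjugate pair |z|^2 = z * conj(z) = (product of roots) = c/a = 1/(1.126) = 0.888099, so |z| = sqrt(0.888099) = 0.9424 for both roots.
Moduli of all roots: 0.9424, 0.9424.
All moduli strictly greater than 1? No.
Verdict: Not invertible.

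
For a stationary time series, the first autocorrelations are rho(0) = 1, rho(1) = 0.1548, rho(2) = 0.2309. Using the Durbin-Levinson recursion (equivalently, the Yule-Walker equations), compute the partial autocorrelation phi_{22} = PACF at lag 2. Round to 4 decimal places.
\phi_{22} = 0.2120

The PACF at lag k is phi_{kk}, the last component of the solution
to the Yule-Walker system G_k phi = r_k where
  (G_k)_{ij} = rho(|i - j|), (r_k)_i = rho(i), i,j = 1..k.
Equivalently, Durbin-Levinson gives phi_{kk} iteratively:
  phi_{11} = rho(1)
  phi_{kk} = [rho(k) - sum_{j=1..k-1} phi_{k-1,j} rho(k-j)]
            / [1 - sum_{j=1..k-1} phi_{k-1,j} rho(j)],
  phi_{k,j} = phi_{k-1,j} - phi_{kk} phi_{k-1,k-j},  j = 1..k-1.
Step k = 1:
  phi_11 = rho(1) = 0.1548.
Step k = 2:
  phi_22 = [rho(2) - phi_11 rho(1)] / [1 - phi_11 rho(1)] = [0.2309 - (0.1548)(0.1548)] / [1 - (0.1548)(0.1548)]
         = 0.20693696 / 0.97603696 = 0.212.
Therefore phi_{22} = 0.2120.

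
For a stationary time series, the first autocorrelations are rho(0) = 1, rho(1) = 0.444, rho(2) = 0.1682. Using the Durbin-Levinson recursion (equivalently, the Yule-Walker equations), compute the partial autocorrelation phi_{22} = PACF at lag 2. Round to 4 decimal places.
\phi_{22} = -0.0360

The PACF at lag k is phi_{kk}, the last component of the solution
to the Yule-Walker system G_k phi = r_k where
  (G_k)_{ij} = rho(|i - j|), (r_k)_i = rho(i), i,j = 1..k.
Equivalently, Durbin-Levinson gives phi_{kk} iteratively:
  phi_{11} = rho(1)
  phi_{kk} = [rho(k) - sum_{j=1..k-1} phi_{k-1,j} rho(k-j)]
            / [1 - sum_{j=1..k-1} phi_{k-1,j} rho(j)],
  phi_{k,j} = phi_{k-1,j} - phi_{kk} phi_{k-1,k-j},  j = 1..k-1.
Step k = 1:
  phi_11 = rho(1) = 0.444.
Step k = 2:
  phi_22 = [rho(2) - phi_11 rho(1)] / [1 - phi_11 rho(1)] = [0.1682 - (0.444)(0.444)] / [1 - (0.444)(0.444)]
         = -0.028936 / 0.802864 = -0.036.
Therefore phi_{22} = -0.0360.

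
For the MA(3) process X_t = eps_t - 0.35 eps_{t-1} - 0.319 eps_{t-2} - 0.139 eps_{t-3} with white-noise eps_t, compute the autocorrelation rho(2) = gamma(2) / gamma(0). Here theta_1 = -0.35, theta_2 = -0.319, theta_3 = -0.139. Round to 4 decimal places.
\rho(2) = -0.2174

For an MA(q) process with theta_0 = 1, the autocovariance is
  gamma(k) = sigma^2 * sum_{i=0..q-k} theta_i * theta_{i+k},
and rho(k) = gamma(k) / gamma(0). Sigma^2 cancels.
  numerator   = (1)*(-0.319) + (-0.35)*(-0.139) = -0.27035.
  denominator = (1)^2 + (-0.35)^2 + (-0.319)^2 + (-0.139)^2 = 1.243582.
  rho(2) = -0.27035 / 1.243582 = -0.2174.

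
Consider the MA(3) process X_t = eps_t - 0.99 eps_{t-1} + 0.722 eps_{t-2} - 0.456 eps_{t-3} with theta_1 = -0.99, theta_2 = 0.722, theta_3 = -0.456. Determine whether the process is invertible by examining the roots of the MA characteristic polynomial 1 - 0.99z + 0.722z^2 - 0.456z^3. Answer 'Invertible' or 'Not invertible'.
\text{Invertible}

The MA(q) characteristic polynomial is P(z) = 1 - 0.99z + 0.722z^2 - 0.456z^3.
Invertibility requires all roots to lie outside the unit circle, i.e. |z| > 1 for every root.
Degree 3: look for a simple real root z0 first, then factor out (1 - z/z0) and solve the remaining quadratic.
Testing z0 = 1.25: P(1.25) = 1 + (-0.99)(1.25) + (0.722)(1.25)^2 + (-0.456)(1.25)^3
  = 1 + (-1.2375) + (1.128125) + (-0.890625) = 0.  So z_0 = 1.25 is a root, |z_0| = 1.25.
Divide out the factor (1 - 0.8 z) = (1 - z/z0) (since 1/z0 = 0.8):
  P(z) = (1 - 0.8 z)(1 + (-0.19) z + (0.57) z^2)
  [check: z-coef -0.19 - (0.8) = -0.99; z^2-coef 0.57 - (0.8)(-0.19) = 0.722; z^3-coef -(0.8)(0.57) = -0.456.]
Remaining roots from the quadratic factor 1 + (-0.19) z + (0.57) z^2:
  Set 1 + (-0.19) z + (0.57) z^2 = 0, i.e. a z^2 + b z + c = 0 with a = 0.57, b = -0.19, c = 1.
  Discriminant D = b^2 - 4ac = (-0.19)^2 - 4*(0.57)*1 = 0.0361 - (2.28) = -2.2439.
  D < 0, so the roots are the complex-conjugate pair z = (-b +/- i sqrt(-D)) / (2a) = 0.1667 +/- 1.314i.
  For a conjugate pair |z|^2 = z * conj(z) = (product of roots) = c/a = 1/(0.57) = 1.754386, so |z| = sqrt(1.754386) = 1.3245 for both roots.
Moduli of all roots: 1.2500, 1.3245, 1.3245.
All moduli strictly greater than 1? Yes.
Verdict: Invertible.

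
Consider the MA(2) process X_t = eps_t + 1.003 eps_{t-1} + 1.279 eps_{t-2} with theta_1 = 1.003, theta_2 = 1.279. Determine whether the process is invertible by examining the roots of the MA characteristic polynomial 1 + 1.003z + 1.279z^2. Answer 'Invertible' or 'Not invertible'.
\text{Not invertible}

The MA(q) characteristic polynomial is P(z) = 1 + 1.003z + 1.279z^2.
Invertibility requires all roots to lie outside the unit circle, i.e. |z| > 1 for every root.
Set 1 + (1.003) z + (1.279) z^2 = 0, i.e. a z^2 + b z + c = 0 with a = 1.279, b = 1.003, c = 1.
Discriminant D = b^2 - 4ac = (1.003)^2 - 4*(1.279)*1 = 1.006009 - (5.116) = -4.109991.
D < 0, so the roots are the complex-conjugate pair z = (-b +/- i sqrt(-D)) / (2a) = -0.3921 +/- 0.7925i.
For a conjugate pair |z|^2 = z * conj(z) = (product of roots) = c/a = 1/(1.279) = 0.781861, so |z| = sqrt(0.781861) = 0.8842 for both roots.
Moduli of all roots: 0.8842, 0.8842.
All moduli strictly greater than 1? No.
Verdict: Not invertible.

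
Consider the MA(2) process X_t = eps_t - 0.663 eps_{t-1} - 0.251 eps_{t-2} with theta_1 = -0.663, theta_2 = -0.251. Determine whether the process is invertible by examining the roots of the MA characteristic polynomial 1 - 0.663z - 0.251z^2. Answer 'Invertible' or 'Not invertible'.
\text{Invertible}

The MA(q) characteristic polynomial is P(z) = 1 - 0.663z - 0.251z^2.
Invertibility requires all roots to lie outside the unit circle, i.e. |z| > 1 for every root.
Set 1 + (-0.663) z + (-0.251) z^2 = 0, i.e. a z^2 + b z + c = 0 with a = -0.251, b = -0.663, c = 1.
Discriminant D = b^2 - 4ac = (-0.663)^2 - 4*(-0.251)*1 = 0.439569 - (-1.004) = 1.443569.
D >= 0, so the roots are real: z = (-b +/- sqrt(D)) / (2a) = (0.663 +/- 1.201486) / (-0.502).
  z_1 = (0.663 + 1.201486) / (-0.502) = -3.7141,   |z_1| = 3.7141.
  z_2 = (0.663 - 1.201486) / (-0.502) = 1.0727,   |z_2| = 1.0727.
Moduli of all roots: 3.7141, 1.0727.
All moduli strictly greater than 1? Yes.
Verdict: Invertible.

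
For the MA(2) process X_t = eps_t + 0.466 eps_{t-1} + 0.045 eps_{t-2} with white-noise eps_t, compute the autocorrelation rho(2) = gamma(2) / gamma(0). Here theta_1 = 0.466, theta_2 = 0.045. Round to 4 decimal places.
\rho(2) = 0.0369

For an MA(q) process with theta_0 = 1, the autocovariance is
  gamma(k) = sigma^2 * sum_{i=0..q-k} theta_i * theta_{i+k},
and rho(k) = gamma(k) / gamma(0). Sigma^2 cancels.
  numerator   = (1)*(0.045) = 0.045.
  denominator = (1)^2 + (0.466)^2 + (0.045)^2 = 1.219181.
  rho(2) = 0.045 / 1.219181 = 0.0369.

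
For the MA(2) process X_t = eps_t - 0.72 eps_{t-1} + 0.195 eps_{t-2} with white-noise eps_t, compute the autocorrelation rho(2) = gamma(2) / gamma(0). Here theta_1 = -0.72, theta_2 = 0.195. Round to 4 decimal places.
\rho(2) = 0.1253

For an MA(q) process with theta_0 = 1, the autocovariance is
  gamma(k) = sigma^2 * sum_{i=0..q-k} theta_i * theta_{i+k},
and rho(k) = gamma(k) / gamma(0). Sigma^2 cancels.
  numerator   = (1)*(0.195) = 0.195.
  denominator = (1)^2 + (-0.72)^2 + (0.195)^2 = 1.556425.
  rho(2) = 0.195 / 1.556425 = 0.1253.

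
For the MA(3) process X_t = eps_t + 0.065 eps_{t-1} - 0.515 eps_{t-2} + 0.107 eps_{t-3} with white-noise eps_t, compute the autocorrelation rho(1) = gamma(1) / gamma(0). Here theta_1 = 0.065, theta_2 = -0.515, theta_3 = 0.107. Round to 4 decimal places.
\rho(1) = -0.0184

For an MA(q) process with theta_0 = 1, the autocovariance is
  gamma(k) = sigma^2 * sum_{i=0..q-k} theta_i * theta_{i+k},
and rho(k) = gamma(k) / gamma(0). Sigma^2 cancels.
  numerator   = (1)*(0.065) + (0.065)*(-0.515) + (-0.515)*(0.107) = -0.02358.
  denominator = (1)^2 + (0.065)^2 + (-0.515)^2 + (0.107)^2 = 1.280899.
  rho(1) = -0.02358 / 1.280899 = -0.0184.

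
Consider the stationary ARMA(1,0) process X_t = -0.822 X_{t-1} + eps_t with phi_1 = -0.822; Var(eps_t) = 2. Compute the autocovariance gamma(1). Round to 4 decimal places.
\gamma(1) = -5.0691

Multiply the model equation by X_{t-k} and take expectations. With theta_0 = psi_0 = 1 and psi_j the MA(infinity) weights, this gives
  gamma(k) - sum_i phi_i gamma(k-i) = c_k,
  c_k = sigma^2 * sum_{j=k..q} theta_j psi_{j-k}   (c_k = 0 for k > q),
using gamma(-m) = gamma(m).
Pure AR (q = 0): c_0 = sigma^2 = 2, c_k = 0 for k >= 1.
Equations for k = 0 and k = 1 (AR order 1):
  gamma(0) = phi_1 gamma(1) + c_0
  gamma(1) = phi_1 gamma(0) + c_1
Substituting the second into the first: gamma(0) (1 - phi_1^2) = c_0 + phi_1 c_1, so
  gamma(0) = c_0 / (1 - phi_1^2) = 2 / (1 - (-0.822)^2) = 2 / 0.324316 = 6.166825.
  gamma(1) = phi_1 gamma(0) = (-0.822)(6.166825) = -5.06913.
Therefore gamma(1) = -5.0691 (to 4 decimal places).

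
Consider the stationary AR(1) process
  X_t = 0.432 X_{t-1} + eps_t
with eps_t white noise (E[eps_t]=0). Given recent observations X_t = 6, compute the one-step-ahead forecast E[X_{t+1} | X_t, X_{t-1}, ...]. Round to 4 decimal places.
E[X_{t+1} \mid \mathcal F_t] = 2.5920

For an AR(p) model X_t = c + sum_i phi_i X_{t-i} + eps_t, the
one-step-ahead conditional mean is
  E[X_{t+1} | X_t, ...] = c + sum_i phi_i X_{t+1-i}.
Substitute known values:
  E[X_{t+1} | ...] = (0.432) * (6)
                   = 2.5920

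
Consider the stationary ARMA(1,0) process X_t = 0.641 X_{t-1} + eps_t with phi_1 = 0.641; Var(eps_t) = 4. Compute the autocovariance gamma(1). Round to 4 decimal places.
\gamma(1) = 4.3523

Multiply the model equation by X_{t-k} and take expectations. With theta_0 = psi_0 = 1 and psi_j the MA(infinity) weights, this gives
  gamma(k) - sum_i phi_i gamma(k-i) = c_k,
  c_k = sigma^2 * sum_{j=k..q} theta_j psi_{j-k}   (c_k = 0 for k > q),
using gamma(-m) = gamma(m).
Pure AR (q = 0): c_0 = sigma^2 = 4, c_k = 0 for k >= 1.
Equations for k = 0 and k = 1 (AR order 1):
  gamma(0) = phi_1 gamma(1) + c_0
  gamma(1) = phi_1 gamma(0) + c_1
Substituting the second into the first: gamma(0) (1 - phi_1^2) = c_0 + phi_1 c_1, so
  gamma(0) = c_0 / (1 - phi_1^2) = 4 / (1 - (0.641)^2) = 4 / 0.589119 = 6.7898.
  gamma(1) = phi_1 gamma(0) = (0.641)(6.7898) = 4.352262.
Therefore gamma(1) = 4.3523 (to 4 decimal places).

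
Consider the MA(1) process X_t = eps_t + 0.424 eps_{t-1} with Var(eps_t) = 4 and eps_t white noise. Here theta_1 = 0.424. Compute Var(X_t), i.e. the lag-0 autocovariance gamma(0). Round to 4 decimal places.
\gamma(0) = 4.7191

For an MA(q) process X_t = eps_t + sum_i theta_i eps_{t-i} with
Var(eps_t) = sigma^2, the variance is
  gamma(0) = sigma^2 * (1 + sum_i theta_i^2).
  sum_i theta_i^2 = (0.424)^2 = 0.179776.
  gamma(0) = 4 * (1 + 0.179776) = 4 * 1.179776 = 4.719104, which rounds to 4.7191.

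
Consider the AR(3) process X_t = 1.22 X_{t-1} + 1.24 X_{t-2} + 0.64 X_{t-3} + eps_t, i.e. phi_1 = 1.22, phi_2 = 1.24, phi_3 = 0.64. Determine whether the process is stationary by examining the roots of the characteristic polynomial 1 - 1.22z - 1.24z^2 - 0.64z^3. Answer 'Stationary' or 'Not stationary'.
\text{Not stationary}

The AR(p) characteristic polynomial is P(z) = 1 - 1.22z - 1.24z^2 - 0.64z^3.
Stationarity requires all roots to lie outside the unit circle, i.e. |z| > 1 for every root.
Degree 3: look for a simple real root z0 first, then factor out (1 - z/z0) and solve the remaining quadratic.
Testing z0 = 0.5: P(0.5) = 1 + (-1.22)(0.5) + (-1.24)(0.5)^2 + (-0.64)(0.5)^3
  = 1 + (-0.61) + (-0.31) + (-0.08) = 0.  So z_0 = 0.5 is a root, |z_0| = 0.5.
Divide out the factor (1 - 2 z) = (1 - z/z0) (since 1/z0 = 2):
  P(z) = (1 - 2 z)(1 + (0.78) z + (0.32) z^2)
  [check: z-coef 0.78 - (2) = -1.22; z^2-coef 0.32 - (2)(0.78) = -1.24; z^3-coef -(2)(0.32) = -0.64.]
Remaining roots from the quadratic factor 1 + (0.78) z + (0.32) z^2:
  Set 1 + (0.78) z + (0.32) z^2 = 0, i.e. a z^2 + b z + c = 0 with a = 0.32, b = 0.78, c = 1.
  Discriminant D = b^2 - 4ac = (0.78)^2 - 4*(0.32)*1 = 0.6084 - (1.28) = -0.6716.
  D < 0, so the roots are the complex-conjugate pair z = (-b +/- i sqrt(-D)) / (2a) = -1.2188 +/- 1.2805i.
  For a conjugate pair |z|^2 = z * conj(z) = (product of roots) = c/a = 1/(0.32) = 3.125, so |z| = sqrt(3.125) = 1.7678 for both roots.
Moduli of all roots: 0.5000, 1.7678, 1.7678.
All moduli strictly greater than 1? No.
Verdict: Not stationary.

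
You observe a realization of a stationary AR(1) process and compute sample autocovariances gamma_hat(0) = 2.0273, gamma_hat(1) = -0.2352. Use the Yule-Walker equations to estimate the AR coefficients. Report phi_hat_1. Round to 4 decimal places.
\hat\phi_{1} = -0.1160

The Yule-Walker equations for an AR(p) process read, in matrix form,
  Gamma_p phi = r_p,   with   (Gamma_p)_{ij} = gamma(|i - j|),
                       (r_p)_i = gamma(i),   i,j = 1..p.
Substitute the sample gammas (Toeplitz matrix and right-hand side of size 1):
  Gamma_p = [[2.0273]]
  r_p     = [-0.2352]
With p = 1 this is the single equation gamma(0) phi_1 = gamma(1):
  phi_hat_1 = gamma(1) / gamma(0) = -0.2352 / 2.0273 = -0.1160.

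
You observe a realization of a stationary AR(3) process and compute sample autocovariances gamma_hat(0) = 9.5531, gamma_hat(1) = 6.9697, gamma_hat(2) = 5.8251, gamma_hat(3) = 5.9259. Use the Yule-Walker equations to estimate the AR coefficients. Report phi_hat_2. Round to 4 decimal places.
\hat\phi_{2} = -0.0060

The Yule-Walker equations for an AR(p) process read, in matrix form,
  Gamma_p phi = r_p,   with   (Gamma_p)_{ij} = gamma(|i - j|),
                       (r_p)_i = gamma(i),   i,j = 1..p.
Substitute the sample gammas (Toeplitz matrix and right-hand side of size 3):
  Gamma_p = [[9.5531, 6.9697, 5.8251], [6.9697, 9.5531, 6.9697], [5.8251, 6.9697, 9.5531]]
  r_p     = [6.9697, 5.8251, 5.9259]
Written out (R1..R3):
  (R1) 9.5531 phi_1 + 6.9697 phi_2 + 5.8251 phi_3 = 6.9697
  (R2) 6.9697 phi_1 + 9.5531 phi_2 + 6.9697 phi_3 = 5.8251
  (R3) 5.8251 phi_1 + 6.9697 phi_2 + 9.5531 phi_3 = 5.9259
Gaussian elimination:
  R2 <- R2 - (6.9697/9.5531) R1 = R2 - (0.729575) R1:  4.468183 phi_2 + 2.719854 phi_3 = 0.740183
  R3 <- R3 - (5.8251/9.5531) R1 = R3 - (0.60976) R1:  2.719854 phi_2 + 6.001186 phi_3 = 1.676054
  R3 <- R3 - (2.719854/4.468183) R2 = R3 - (0.608716) R2:  4.345567 phi_3 = 1.225493
Back-substitution:
  phi_hat_3 = 1.225493 / 4.345567 = 0.28201
  phi_hat_2 = (0.740183 - (2.719854)(0.28201)) / 4.468183 = -0.006008
  phi_hat_1 = (6.9697 - (6.9697)(-0.006008) - (5.8251)(0.28201)) / 9.5531 = 0.561999
So phi_hat = [0.5620, -0.0060, 0.2820].
Therefore phi_hat_2 = -0.0060.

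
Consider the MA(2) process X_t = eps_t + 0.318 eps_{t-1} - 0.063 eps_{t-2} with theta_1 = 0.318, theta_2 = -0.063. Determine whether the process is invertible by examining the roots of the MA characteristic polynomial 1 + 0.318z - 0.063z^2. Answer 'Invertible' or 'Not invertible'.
\text{Invertible}

The MA(q) characteristic polynomial is P(z) = 1 + 0.318z - 0.063z^2.
Invertibility requires all roots to lie outside the unit circle, i.e. |z| > 1 for every root.
Set 1 + (0.318) z + (-0.063) z^2 = 0, i.e. a z^2 + b z + c = 0 with a = -0.063, b = 0.318, c = 1.
Discriminant D = b^2 - 4ac = (0.318)^2 - 4*(-0.063)*1 = 0.101124 - (-0.252) = 0.353124.
D >= 0, so the roots are real: z = (-b +/- sqrt(D)) / (2a) = (-0.318 +/- 0.594242) / (-0.126).
  z_1 = (-0.318 + 0.594242) / (-0.126) = -2.1924,   |z_1| = 2.1924.
  z_2 = (-0.318 - 0.594242) / (-0.126) = 7.24,   |z_2| = 7.24.
Moduli of all roots: 2.1924, 7.2400.
All moduli strictly greater than 1? Yes.
Verdict: Invertible.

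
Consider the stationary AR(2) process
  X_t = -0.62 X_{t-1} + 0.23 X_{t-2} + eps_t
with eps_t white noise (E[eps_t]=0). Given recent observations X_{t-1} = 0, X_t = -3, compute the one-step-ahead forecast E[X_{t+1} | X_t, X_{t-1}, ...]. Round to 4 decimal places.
E[X_{t+1} \mid \mathcal F_t] = 1.8600

For an AR(p) model X_t = c + sum_i phi_i X_{t-i} + eps_t, the
one-step-ahead conditional mean is
  E[X_{t+1} | X_t, ...] = c + sum_i phi_i X_{t+1-i}.
Substitute known values:
  E[X_{t+1} | ...] = (-0.62) * (-3) + (0.23) * (0)
                   = 1.8600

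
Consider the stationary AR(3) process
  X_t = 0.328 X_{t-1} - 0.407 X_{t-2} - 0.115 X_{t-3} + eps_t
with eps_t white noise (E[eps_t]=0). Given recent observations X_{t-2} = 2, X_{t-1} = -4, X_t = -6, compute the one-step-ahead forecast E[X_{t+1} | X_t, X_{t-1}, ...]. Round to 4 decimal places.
E[X_{t+1} \mid \mathcal F_t] = -0.5700

For an AR(p) model X_t = c + sum_i phi_i X_{t-i} + eps_t, the
one-step-ahead conditional mean is
  E[X_{t+1} | X_t, ...] = c + sum_i phi_i X_{t+1-i}.
Substitute known values:
  E[X_{t+1} | ...] = (0.328) * (-6) + (-0.407) * (-4) + (-0.115) * (2)
                   = -0.5700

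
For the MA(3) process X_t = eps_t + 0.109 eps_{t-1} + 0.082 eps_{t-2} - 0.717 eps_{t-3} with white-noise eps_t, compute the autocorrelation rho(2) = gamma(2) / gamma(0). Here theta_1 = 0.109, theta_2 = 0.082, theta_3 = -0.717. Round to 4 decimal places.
\rho(2) = 0.0025

For an MA(q) process with theta_0 = 1, the autocovariance is
  gamma(k) = sigma^2 * sum_{i=0..q-k} theta_i * theta_{i+k},
and rho(k) = gamma(k) / gamma(0). Sigma^2 cancels.
  numerator   = (1)*(0.082) + (0.109)*(-0.717) = 0.003847.
  denominator = (1)^2 + (0.109)^2 + (0.082)^2 + (-0.717)^2 = 1.532694.
  rho(2) = 0.003847 / 1.532694 = 0.0025.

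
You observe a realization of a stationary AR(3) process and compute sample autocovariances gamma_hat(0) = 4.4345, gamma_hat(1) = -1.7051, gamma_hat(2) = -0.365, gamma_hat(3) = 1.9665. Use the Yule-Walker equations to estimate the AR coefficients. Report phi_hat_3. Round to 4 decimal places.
\hat\phi_{3} = 0.3790

The Yule-Walker equations for an AR(p) process read, in matrix form,
  Gamma_p phi = r_p,   with   (Gamma_p)_{ij} = gamma(|i - j|),
                       (r_p)_i = gamma(i),   i,j = 1..p.
Substitute the sample gammas (Toeplitz matrix and right-hand side of size 3):
  Gamma_p = [[4.4345, -1.7051, -0.365], [-1.7051, 4.4345, -1.7051], [-0.365, -1.7051, 4.4345]]
  r_p     = [-1.7051, -0.365, 1.9665]
Written out (R1..R3):
  (R1) 4.4345 phi_1 - 1.7051 phi_2 - 0.365 phi_3 = -1.7051
  (R2) -1.7051 phi_1 + 4.4345 phi_2 - 1.7051 phi_3 = -0.365
  (R3) -0.365 phi_1 - 1.7051 phi_2 + 4.4345 phi_3 = 1.9665
Gaussian elimination:
  R2 <- R2 - (-1.7051/4.4345) R1 = R2 - (-0.384508) R1:  3.778876 phi_2 - 1.845445 phi_3 = -1.020624
  R3 <- R3 - (-0.365/4.4345) R1 = R3 - (-0.082309) R1:  -1.845445 phi_2 + 4.404457 phi_3 = 1.826155
  R3 <- R3 - (-1.845445/3.778876) R2 = R3 - (-0.488358) R2:  3.503219 phi_3 = 1.327724
Back-substitution:
  phi_hat_3 = 1.327724 / 3.503219 = 0.379001
  phi_hat_2 = (-1.020624 - (-1.845445)(0.379001)) / 3.778876 = -0.084998
  phi_hat_1 = (-1.7051 - (-1.7051)(-0.084998) - (-0.365)(0.379001)) / 4.4345 = -0.385995
So phi_hat = [-0.3860, -0.0850, 0.3790].
Therefore phi_hat_3 = 0.3790.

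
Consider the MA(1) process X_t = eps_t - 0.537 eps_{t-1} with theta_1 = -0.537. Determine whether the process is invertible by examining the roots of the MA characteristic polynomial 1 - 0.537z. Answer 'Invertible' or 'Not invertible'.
\text{Invertible}

The MA(q) characteristic polynomial is P(z) = 1 - 0.537z.
Invertibility requires all roots to lie outside the unit circle, i.e. |z| > 1 for every root.
This is linear in z: 1 + (-0.537) z = 0  =>  z = -1/(-0.537) = 1.862197,  |z| = 1.862197.
Moduli of all roots: 1.8622.
All moduli strictly greater than 1? Yes.
Verdict: Invertible.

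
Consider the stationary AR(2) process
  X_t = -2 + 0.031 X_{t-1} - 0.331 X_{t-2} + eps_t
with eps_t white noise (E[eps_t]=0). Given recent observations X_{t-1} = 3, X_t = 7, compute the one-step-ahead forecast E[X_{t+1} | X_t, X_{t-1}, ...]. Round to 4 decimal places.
E[X_{t+1} \mid \mathcal F_t] = -2.7760

For an AR(p) model X_t = c + sum_i phi_i X_{t-i} + eps_t, the
one-step-ahead conditional mean is
  E[X_{t+1} | X_t, ...] = c + sum_i phi_i X_{t+1-i}.
Substitute known values:
  E[X_{t+1} | ...] = -2 + (0.031) * (7) + (-0.331) * (3)
                   = -2.7760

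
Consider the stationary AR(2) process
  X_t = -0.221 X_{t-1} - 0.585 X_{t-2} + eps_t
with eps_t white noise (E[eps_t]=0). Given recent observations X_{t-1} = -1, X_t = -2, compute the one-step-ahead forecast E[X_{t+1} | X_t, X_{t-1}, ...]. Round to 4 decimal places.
E[X_{t+1} \mid \mathcal F_t] = 1.0270

For an AR(p) model X_t = c + sum_i phi_i X_{t-i} + eps_t, the
one-step-ahead conditional mean is
  E[X_{t+1} | X_t, ...] = c + sum_i phi_i X_{t+1-i}.
Substitute known values:
  E[X_{t+1} | ...] = (-0.221) * (-2) + (-0.585) * (-1)
                   = 1.0270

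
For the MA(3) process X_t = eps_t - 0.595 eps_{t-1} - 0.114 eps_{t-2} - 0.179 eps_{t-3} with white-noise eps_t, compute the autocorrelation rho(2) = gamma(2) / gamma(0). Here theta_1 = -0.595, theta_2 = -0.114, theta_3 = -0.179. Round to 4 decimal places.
\rho(2) = -0.0054

For an MA(q) process with theta_0 = 1, the autocovariance is
  gamma(k) = sigma^2 * sum_{i=0..q-k} theta_i * theta_{i+k},
and rho(k) = gamma(k) / gamma(0). Sigma^2 cancels.
  numerator   = (1)*(-0.114) + (-0.595)*(-0.179) = -0.007495.
  denominator = (1)^2 + (-0.595)^2 + (-0.114)^2 + (-0.179)^2 = 1.399062.
  rho(2) = -0.007495 / 1.399062 = -0.0054.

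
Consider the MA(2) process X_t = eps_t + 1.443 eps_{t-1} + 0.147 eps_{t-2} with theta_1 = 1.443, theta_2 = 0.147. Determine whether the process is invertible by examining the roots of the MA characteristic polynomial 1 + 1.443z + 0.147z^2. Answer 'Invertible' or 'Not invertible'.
\text{Not invertible}

The MA(q) characteristic polynomial is P(z) = 1 + 1.443z + 0.147z^2.
Invertibility requires all roots to lie outside the unit circle, i.e. |z| > 1 for every root.
Set 1 + (1.443) z + (0.147) z^2 = 0, i.e. a z^2 + b z + c = 0 with a = 0.147, b = 1.443, c = 1.
Discriminant D = b^2 - 4ac = (1.443)^2 - 4*(0.147)*1 = 2.082249 - (0.588) = 1.494249.
D >= 0, so the roots are real: z = (-b +/- sqrt(D)) / (2a) = (-1.443 +/- 1.222395) / (0.294).
  z_1 = (-1.443 + 1.222395) / (0.294) = -0.7504,   |z_1| = 0.7504.
  z_2 = (-1.443 - 1.222395) / (0.294) = -9.066,   |z_2| = 9.066.
Moduli of all roots: 0.7504, 9.0660.
All moduli strictly greater than 1? No.
Verdict: Not invertible.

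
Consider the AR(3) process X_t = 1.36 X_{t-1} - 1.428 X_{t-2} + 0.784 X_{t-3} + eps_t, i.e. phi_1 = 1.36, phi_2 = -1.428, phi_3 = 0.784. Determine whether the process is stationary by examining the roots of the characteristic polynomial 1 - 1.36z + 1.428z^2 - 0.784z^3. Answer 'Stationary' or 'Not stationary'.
\text{Stationary}

The AR(p) characteristic polynomial is P(z) = 1 - 1.36z + 1.428z^2 - 0.784z^3.
Stationarity requires all roots to lie outside the unit circle, i.e. |z| > 1 for every root.
Degree 3: look for a simple real root z0 first, then factor out (1 - z/z0) and solve the remaining quadratic.
Testing z0 = 1.25: P(1.25) = 1 + (-1.36)(1.25) + (1.428)(1.25)^2 + (-0.784)(1.25)^3
  = 1 + (-1.7) + (2.23125) + (-1.53125) = 0.  So z_0 = 1.25 is a root, |z_0| = 1.25.
Divide out the factor (1 - 0.8 z) = (1 - z/z0) (since 1/z0 = 0.8):
  P(z) = (1 - 0.8 z)(1 + (-0.56) z + (0.98) z^2)
  [check: z-coef -0.56 - (0.8) = -1.36; z^2-coef 0.98 - (0.8)(-0.56) = 1.428; z^3-coef -(0.8)(0.98) = -0.784.]
Remaining roots from the quadratic factor 1 + (-0.56) z + (0.98) z^2:
  Set 1 + (-0.56) z + (0.98) z^2 = 0, i.e. a z^2 + b z + c = 0 with a = 0.98, b = -0.56, c = 1.
  Discriminant D = b^2 - 4ac = (-0.56)^2 - 4*(0.98)*1 = 0.3136 - (3.92) = -3.6064.
  D < 0, so the roots are the complex-conjugate pair z = (-b +/- i sqrt(-D)) / (2a) = 0.2857 +/- 0.9689i.
  For a conjugate pair |z|^2 = z * conj(z) = (product of roots) = c/a = 1/(0.98) = 1.020408, so |z| = sqrt(1.020408) = 1.0102 for both roots.
Moduli of all roots: 1.2500, 1.0102, 1.0102.
All moduli strictly greater than 1? Yes.
Verdict: Stationary.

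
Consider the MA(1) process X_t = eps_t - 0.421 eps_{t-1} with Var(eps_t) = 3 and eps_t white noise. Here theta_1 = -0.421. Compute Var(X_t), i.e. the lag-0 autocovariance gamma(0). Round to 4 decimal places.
\gamma(0) = 3.5317

For an MA(q) process X_t = eps_t + sum_i theta_i eps_{t-i} with
Var(eps_t) = sigma^2, the variance is
  gamma(0) = sigma^2 * (1 + sum_i theta_i^2).
  sum_i theta_i^2 = (-0.421)^2 = 0.177241.
  gamma(0) = 3 * (1 + 0.177241) = 3 * 1.177241 = 3.531723, which rounds to 3.5317.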